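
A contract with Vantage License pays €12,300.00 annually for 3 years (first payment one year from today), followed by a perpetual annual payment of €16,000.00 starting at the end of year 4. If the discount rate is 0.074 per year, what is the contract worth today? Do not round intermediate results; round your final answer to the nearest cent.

PV of 3-year annuity: €12,300.00 × [1 − (1+0.074)^−3] / 0.074 = 32044.63202
Perpetuity value at year 3: €16,000.00 / 0.074 = 216216.21622
PV of perpetuity: 216216.21622 / (1+0.074)^3 = 174532.14204
Total PV = 32044.63202 + 174532.14204 = 206576.77406

€206576.77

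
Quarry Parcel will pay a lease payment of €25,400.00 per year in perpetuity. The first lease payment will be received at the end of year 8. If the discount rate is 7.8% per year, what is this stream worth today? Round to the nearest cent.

Value at end of year 7: C / r = €25,400.00 / 0.078 = €325,641.0256
Discount to today: PV = €325,641.0256 / (1 + 0.078)^7 = €325,641.0256 / 1.691731 = €192,489.83

€192489.83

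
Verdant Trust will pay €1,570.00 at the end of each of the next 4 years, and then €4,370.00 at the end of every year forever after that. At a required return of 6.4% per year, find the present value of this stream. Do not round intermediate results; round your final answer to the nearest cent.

PV of 4-year annuity: €1,570.00 × [1 − (1+0.064)^−4] / 0.064 = 5390.75493
Perpetuity value at year 4: €4,370.00 / 0.064 = 68281.25000
PV of perpetuity: 68281.25000 / (1+0.064)^4 = 53276.40984
Total PV = 5390.75493 + 53276.40984 = 58667.16477

€58667.16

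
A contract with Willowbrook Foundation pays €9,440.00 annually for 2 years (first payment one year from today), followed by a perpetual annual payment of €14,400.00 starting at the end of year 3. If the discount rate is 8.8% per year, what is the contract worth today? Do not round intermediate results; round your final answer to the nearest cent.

€154887.44

PV of 2-year annuity: €9,440.00 × [1 − (1+0.088)^−2] / 0.088 = 16651.16782
Perpetuity value at year 2: €14,400.00 / 0.088 = 163636.36364
PV of perpetuity: 163636.36364 / (1+0.088)^2 = 138236.27713
Total PV = 16651.16782 + 138236.27713 = 154887.44495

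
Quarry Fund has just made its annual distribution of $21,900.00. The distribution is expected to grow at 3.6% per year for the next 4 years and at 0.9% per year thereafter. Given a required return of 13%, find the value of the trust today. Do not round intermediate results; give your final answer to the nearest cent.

D_1 = 22688.40000
D_2 = 23505.18240
D_3 = 24351.36897
D_4 = 25228.01825
Terminal value at year 4: TV = D_4×(1+g_2)/(r−g_2) = 25455.07041/0.121 = 210372.48276
P_0 = D_1/(1+r)^1 + D_2/(1+r)^2 + D_3/(1+r)^3 + D_4/(1+r)^4 + TV/(1+r)^4
    = 20078.23009 + 18408.00564 + 16876.72021 + 15472.81605 + 129025.38346 = 199861.15546

$199861.16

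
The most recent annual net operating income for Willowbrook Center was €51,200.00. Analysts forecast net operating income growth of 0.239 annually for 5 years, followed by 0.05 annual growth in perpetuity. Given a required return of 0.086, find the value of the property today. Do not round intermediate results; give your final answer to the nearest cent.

€3273245.81

D_1 = 63436.80000
D_2 = 78598.19520
D_3 = 97383.16385
D_4 = 120657.74001
D_5 = 149494.93988
Terminal value at year 5: TV = D_5×(1+g_2)/(r−g_2) = 156969.68687/0.036 = 4360269.07974
P_0 = D_1/(1+r)^1 + D_2/(1+r)^2 + D_3/(1+r)^3 + D_4/(1+r)^4 + D_5/(1+r)^5 + TV/(1+r)^5
    = 58413.25967 + 66642.75205 + 76031.64806 + 86743.28909 + 98964.02871 + 2886450.83731 = 3273245.81488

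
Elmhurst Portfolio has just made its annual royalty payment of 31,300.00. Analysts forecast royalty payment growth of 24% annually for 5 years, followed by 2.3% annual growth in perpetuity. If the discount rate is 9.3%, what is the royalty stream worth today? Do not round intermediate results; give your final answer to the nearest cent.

1091837.87

D_1 = 38812.00000
D_2 = 48126.88000
D_3 = 59677.33120
D_4 = 73999.89069
D_5 = 91759.86445
Terminal value at year 5: TV = D_5×(1+g_2)/(r−g_2) = 93870.34134/0.07 = 1341004.87622
P_0 = D_1/(1+r)^1 + D_2/(1+r)^2 + D_3/(1+r)^3 + D_4/(1+r)^4 + D_5/(1+r)^5 + TV/(1+r)^5
    = 35509.60659 + 40285.37252 + 45703.44184 + 51850.19934 + 58823.64793 + 859665.59754 = 1091837.86576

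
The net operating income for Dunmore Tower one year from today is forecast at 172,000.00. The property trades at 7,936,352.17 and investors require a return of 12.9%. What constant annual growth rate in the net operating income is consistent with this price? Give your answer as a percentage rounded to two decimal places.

P = D₁/(r−g) ⇒ g = r − D₁/P = 0.129 − 172,000.00/7,936,352.17 = 0.107328

10.73%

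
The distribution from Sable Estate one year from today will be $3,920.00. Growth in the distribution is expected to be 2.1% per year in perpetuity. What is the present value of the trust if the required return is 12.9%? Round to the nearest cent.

$36296.30

Growing perpetuity: P = D₁ / (r − g) = $3,920.0000 / (0.129 − 0.021) = $36,296.30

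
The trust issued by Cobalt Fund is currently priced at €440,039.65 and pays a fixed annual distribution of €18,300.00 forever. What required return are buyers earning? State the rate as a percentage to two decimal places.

P = C/r ⇒ r = C/P = €18,300.00/€440,039.65 = 0.041587

4.16%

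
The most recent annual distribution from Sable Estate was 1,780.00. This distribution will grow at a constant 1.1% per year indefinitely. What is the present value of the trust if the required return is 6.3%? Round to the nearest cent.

D₁ = D₀ × (1 + g) = 1,780.00 × 1.011 = 1,799.5800
Growing perpetuity: P = D₁ / (r − g) = 1,799.5800 / (0.063 − 0.011) = 34,607.31

34607.31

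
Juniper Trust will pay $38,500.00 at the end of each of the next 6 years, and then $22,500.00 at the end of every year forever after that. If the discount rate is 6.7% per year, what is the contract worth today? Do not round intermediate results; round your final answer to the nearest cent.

PV of 6-year annuity: $38,500.00 × [1 − (1+0.067)^−6] / 0.067 = 185223.76057
Perpetuity value at year 6: $22,500.00 / 0.067 = 335820.89552
PV of perpetuity: 335820.89552 / (1+0.067)^6 = 227573.24324
Total PV = 185223.76057 + 227573.24324 = 412797.00381

$412797.00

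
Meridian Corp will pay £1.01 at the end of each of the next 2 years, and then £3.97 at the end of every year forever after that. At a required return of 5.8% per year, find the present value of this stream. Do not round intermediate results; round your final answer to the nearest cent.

PV of 2-year annuity: £1.01 × [1 − (1+0.058)^−2] / 0.058 = 1.85693
Perpetuity value at year 2: £3.97 / 0.058 = 68.44828
PV of perpetuity: 68.44828 / (1+0.058)^2 = 61.14926
Total PV = 1.85693 + 61.14926 = 63.00619

£63.01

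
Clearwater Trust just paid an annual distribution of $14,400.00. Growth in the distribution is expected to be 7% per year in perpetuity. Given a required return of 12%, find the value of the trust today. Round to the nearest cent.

D₁ = D₀ × (1 + g) = $14,400.00 × 1.07 = $15,408.0000
Growing perpetuity: P = D₁ / (r − g) = $15,408.0000 / (0.12 − 0.07) = $308,160.00

$308160.00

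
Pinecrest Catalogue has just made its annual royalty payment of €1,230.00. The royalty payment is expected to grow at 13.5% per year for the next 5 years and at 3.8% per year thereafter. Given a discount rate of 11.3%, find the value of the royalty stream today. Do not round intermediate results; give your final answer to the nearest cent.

D_1 = 1396.05000
D_2 = 1584.51675
D_3 = 1798.42651
D_4 = 2041.21409
D_5 = 2316.77799
Terminal value at year 5: TV = D_5×(1+g_2)/(r−g_2) = 2404.81556/0.075 = 32064.20742
P_0 = D_1/(1+r)^1 + D_2/(1+r)^2 + D_3/(1+r)^3 + D_4/(1+r)^4 + D_5/(1+r)^5 + TV/(1+r)^5
    = 1254.31267 + 1279.10591 + 1304.38923 + 1330.17230 + 1356.46502 + 18773.47582 = 25297.92094

€25297.92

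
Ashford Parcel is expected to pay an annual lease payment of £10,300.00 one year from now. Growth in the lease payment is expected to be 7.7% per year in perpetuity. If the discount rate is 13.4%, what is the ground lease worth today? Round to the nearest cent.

£180701.75

Growing perpetuity: P = D₁ / (r − g) = £10,300.0000 / (0.134 − 0.077) = £180,701.75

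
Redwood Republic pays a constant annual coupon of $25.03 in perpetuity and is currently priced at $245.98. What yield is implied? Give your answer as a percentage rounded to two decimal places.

10.18%

P = C/r ⇒ r = C/P = $25.03/$245.98 = 0.101756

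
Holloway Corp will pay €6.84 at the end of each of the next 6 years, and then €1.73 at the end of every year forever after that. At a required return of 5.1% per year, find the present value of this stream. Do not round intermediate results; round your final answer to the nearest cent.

PV of 6-year annuity: €6.84 × [1 − (1+0.051)^−6] / 0.051 = 34.60698
Perpetuity value at year 6: €1.73 / 0.051 = 33.92157
PV of perpetuity: 33.92157 / (1+0.051)^6 = 25.16863
Total PV = 34.60698 + 25.16863 = 59.77562

€59.78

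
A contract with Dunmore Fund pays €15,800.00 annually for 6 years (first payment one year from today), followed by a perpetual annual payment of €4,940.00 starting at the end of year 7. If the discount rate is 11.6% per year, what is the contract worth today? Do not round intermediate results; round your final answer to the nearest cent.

€87746.53

PV of 6-year annuity: €15,800.00 × [1 − (1+0.116)^−6] / 0.116 = 65702.86847
Perpetuity value at year 6: €4,940.00 / 0.116 = 42586.20690
PV of perpetuity: 42586.20690 / (1+0.116)^6 = 22043.66448
Total PV = 65702.86847 + 22043.66448 = 87746.53294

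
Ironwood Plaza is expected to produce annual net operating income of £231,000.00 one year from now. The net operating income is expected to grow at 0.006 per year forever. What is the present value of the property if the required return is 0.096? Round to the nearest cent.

Growing perpetuity: P = D₁ / (r − g) = £231,000.0000 / (0.096 − 0.006) = £2,566,666.67

£2566666.67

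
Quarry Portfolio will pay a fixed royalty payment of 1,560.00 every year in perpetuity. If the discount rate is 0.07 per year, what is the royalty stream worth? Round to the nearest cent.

Level perpetuity: PV = C / r = 1,560.00 / 0.07 = 22,285.71

22285.71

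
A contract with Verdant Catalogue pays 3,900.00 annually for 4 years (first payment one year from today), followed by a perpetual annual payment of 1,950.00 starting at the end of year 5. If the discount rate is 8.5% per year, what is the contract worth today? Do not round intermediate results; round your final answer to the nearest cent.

PV of 4-year annuity: 3,900.00 × [1 − (1+0.085)^−4] / 0.085 = 12774.82696
Perpetuity value at year 4: 1,950.00 / 0.085 = 22941.17647
PV of perpetuity: 22941.17647 / (1+0.085)^4 = 16553.76299
Total PV = 12774.82696 + 16553.76299 = 29328.58995

29328.59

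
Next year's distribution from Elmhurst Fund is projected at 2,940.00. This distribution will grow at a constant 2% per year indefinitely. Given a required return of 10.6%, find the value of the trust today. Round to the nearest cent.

Growing perpetuity: P = D₁ / (r − g) = 2,940.0000 / (0.106 − 0.02) = 34,186.05

34186.05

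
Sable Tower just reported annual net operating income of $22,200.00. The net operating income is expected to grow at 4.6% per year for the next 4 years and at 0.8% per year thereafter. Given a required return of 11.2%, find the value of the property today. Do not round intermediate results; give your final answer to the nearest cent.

$244839.35

D_1 = 23221.20000
D_2 = 24289.37520
D_3 = 25406.68646
D_4 = 26575.39404
Terminal value at year 4: TV = D_4×(1+g_2)/(r−g_2) = 26787.99719/0.104 = 257576.89604
P_0 = D_1/(1+r)^1 + D_2/(1+r)^2 + D_3/(1+r)^3 + D_4/(1+r)^4 + TV/(1+r)^4
    = 20882.37410 + 19642.95262 + 18477.09392 + 17380.43187 + 168456.49350 = 244839.34600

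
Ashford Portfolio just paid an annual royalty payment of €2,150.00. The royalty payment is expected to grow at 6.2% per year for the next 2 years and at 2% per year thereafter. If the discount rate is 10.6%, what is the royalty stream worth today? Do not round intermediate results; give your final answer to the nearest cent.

D_1 = 2283.30000
D_2 = 2424.86460
Terminal value at year 2: TV = D_2×(1+g_2)/(r−g_2) = 2473.36189/0.086 = 28760.02200
P_0 = D_1/(1+r)^1 + D_2/(1+r)^2 + TV/(1+r)^2
    = 2064.46655 + 1982.33587 + 23511.42543 = 27558.22785

€27558.23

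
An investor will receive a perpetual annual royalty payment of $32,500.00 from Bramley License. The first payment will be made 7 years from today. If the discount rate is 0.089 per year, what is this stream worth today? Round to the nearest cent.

Value at end of year 6: C / r = $32,500.00 / 0.089 = $365,168.5393
Discount to today: PV = $365,168.5393 / (1 + 0.089)^6 = $365,168.5393 / 1.667890 = $218,940.48

$218940.48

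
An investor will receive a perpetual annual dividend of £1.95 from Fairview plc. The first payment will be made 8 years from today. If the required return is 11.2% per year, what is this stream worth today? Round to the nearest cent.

Value at end of year 7: C / r = £1.95 / 0.112 = £17.4107
Discount to today: PV = £17.4107 / (1 + 0.112)^7 = £17.4107 / 2.102488 = £8.28

£8.28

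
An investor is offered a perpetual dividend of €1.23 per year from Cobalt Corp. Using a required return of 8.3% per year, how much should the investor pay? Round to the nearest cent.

€14.82

Level perpetuity: PV = C / r = €1.23 / 0.083 = €14.82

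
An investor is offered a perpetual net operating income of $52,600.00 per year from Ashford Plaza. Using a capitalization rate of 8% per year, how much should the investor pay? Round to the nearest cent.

$657500.00

Level perpetuity: PV = C / r = $52,600.00 / 0.08 = $657,500.00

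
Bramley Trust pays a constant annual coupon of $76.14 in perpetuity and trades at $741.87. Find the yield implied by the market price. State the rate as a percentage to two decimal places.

P = C/r ⇒ r = C/P = $76.14/$741.87 = 0.102633

10.26%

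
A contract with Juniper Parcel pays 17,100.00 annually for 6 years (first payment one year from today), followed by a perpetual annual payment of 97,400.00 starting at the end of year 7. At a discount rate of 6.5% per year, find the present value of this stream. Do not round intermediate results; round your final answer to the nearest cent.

1109728.15

PV of 6-year annuity: 17,100.00 × [1 − (1+0.065)^−6] / 0.065 = 82781.33182
Perpetuity value at year 6: 97,400.00 / 0.065 = 1498461.53846
PV of perpetuity: 1498461.53846 / (1+0.065)^6 = 1026946.81802
Total PV = 82781.33182 + 1026946.81802 = 1109728.14984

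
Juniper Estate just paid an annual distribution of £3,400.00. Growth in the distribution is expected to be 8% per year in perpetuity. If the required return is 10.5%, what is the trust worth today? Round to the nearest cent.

D₁ = D₀ × (1 + g) = £3,400.00 × 1.08 = £3,672.0000
Growing perpetuity: P = D₁ / (r − g) = £3,672.0000 / (0.105 − 0.08) = £146,880.00

£146880.00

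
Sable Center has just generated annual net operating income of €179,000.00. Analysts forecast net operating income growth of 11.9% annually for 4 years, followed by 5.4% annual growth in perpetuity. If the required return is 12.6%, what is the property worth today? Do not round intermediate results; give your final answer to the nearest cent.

€3260747.34

D_1 = 200301.00000
D_2 = 224136.81900
D_3 = 250809.10046
D_4 = 280655.38342
Terminal value at year 4: TV = D_4×(1+g_2)/(r−g_2) = 295810.77412/0.072 = 4108482.97389
P_0 = D_1/(1+r)^1 + D_2/(1+r)^2 + D_3/(1+r)^3 + D_4/(1+r)^4 + TV/(1+r)^4
    = 177887.21137 + 176781.34060 + 175682.34470 + 174590.18093 + 2555806.25967 = 3260747.33728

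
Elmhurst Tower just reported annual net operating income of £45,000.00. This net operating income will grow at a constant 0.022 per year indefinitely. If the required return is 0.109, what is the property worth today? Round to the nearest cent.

£528620.69

D₁ = D₀ × (1 + g) = £45,000.00 × 1.022 = £45,990.0000
Growing perpetuity: P = D₁ / (r − g) = £45,990.0000 / (0.109 − 0.022) = £528,620.69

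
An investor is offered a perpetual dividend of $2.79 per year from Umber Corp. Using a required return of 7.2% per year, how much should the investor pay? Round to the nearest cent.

Level perpetuity: PV = C / r = $2.79 / 0.072 = $38.75

$38.75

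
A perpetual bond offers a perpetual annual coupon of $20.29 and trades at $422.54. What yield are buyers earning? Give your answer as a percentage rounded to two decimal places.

P = C/r ⇒ r = C/P = $20.29/$422.54 = 0.048019

4.80%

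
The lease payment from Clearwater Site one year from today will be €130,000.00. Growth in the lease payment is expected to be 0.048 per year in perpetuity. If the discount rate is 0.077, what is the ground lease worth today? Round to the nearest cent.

€4482758.62

Growing perpetuity: P = D₁ / (r − g) = €130,000.0000 / (0.077 − 0.048) = €4,482,758.62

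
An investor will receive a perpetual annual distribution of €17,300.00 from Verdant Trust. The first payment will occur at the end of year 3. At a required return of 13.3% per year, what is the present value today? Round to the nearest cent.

€101329.21

Value at end of year 2: C / r = €17,300.00 / 0.133 = €130,075.1880
Discount to today: PV = €130,075.1880 / (1 + 0.133)^2 = €130,075.1880 / 1.283689 = €101,329.21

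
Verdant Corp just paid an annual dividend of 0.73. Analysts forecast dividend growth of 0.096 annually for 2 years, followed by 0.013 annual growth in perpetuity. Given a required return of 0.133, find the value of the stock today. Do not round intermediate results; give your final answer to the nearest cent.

7.16

D_1 = 0.80008
D_2 = 0.87689
Terminal value at year 2: TV = D_2×(1+g_2)/(r−g_2) = 0.88829/0.12 = 7.40239
P_0 = D_1/(1+r)^1 + D_2/(1+r)^2 + TV/(1+r)^2
    = 0.70616 + 0.68310 + 5.76650 = 7.15576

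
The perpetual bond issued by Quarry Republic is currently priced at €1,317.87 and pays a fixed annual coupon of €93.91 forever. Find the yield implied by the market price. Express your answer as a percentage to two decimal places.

7.13%

P = C/r ⇒ r = C/P = €93.91/€1,317.87 = 0.071259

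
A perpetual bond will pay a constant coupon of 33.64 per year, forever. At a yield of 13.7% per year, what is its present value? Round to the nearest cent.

245.55

Level perpetuity: PV = C / r = 33.64 / 0.137 = 245.55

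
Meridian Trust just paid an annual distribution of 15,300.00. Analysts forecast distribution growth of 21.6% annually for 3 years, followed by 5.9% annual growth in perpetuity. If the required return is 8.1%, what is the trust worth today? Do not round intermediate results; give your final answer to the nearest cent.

D_1 = 18604.80000
D_2 = 22623.43680
D_3 = 27510.09915
Terminal value at year 3: TV = D_3×(1+g_2)/(r−g_2) = 29133.19500/0.022 = 1324236.13630
P_0 = D_1/(1+r)^1 + D_2/(1+r)^2 + D_3/(1+r)^3 + TV/(1+r)^3
    = 17210.73080 + 19360.08202 + 21777.85359 + 1048306.67962 = 1106655.34604

1106655.35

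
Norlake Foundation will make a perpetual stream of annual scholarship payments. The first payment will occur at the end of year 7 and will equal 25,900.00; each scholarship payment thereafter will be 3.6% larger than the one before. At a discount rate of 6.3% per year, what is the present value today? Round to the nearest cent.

Value at end of year 6: C₁ / (r − g) = 25,900.00 / (0.063 − 0.036) = 959,259.2593
Discount to today: PV = 959,259.2593 / (1 + 0.063)^6 = 959,259.2593 / 1.442778 = 664,869.50

664869.50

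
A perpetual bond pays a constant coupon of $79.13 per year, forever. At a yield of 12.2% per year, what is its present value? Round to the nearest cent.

$648.61

Level perpetuity: PV = C / r = $79.13 / 0.122 = $648.61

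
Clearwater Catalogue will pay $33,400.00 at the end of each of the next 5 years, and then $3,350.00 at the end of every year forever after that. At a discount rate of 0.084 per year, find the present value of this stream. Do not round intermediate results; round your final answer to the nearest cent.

PV of 5-year annuity: $33,400.00 × [1 − (1+0.084)^−5] / 0.084 = 131962.34993
Perpetuity value at year 5: $3,350.00 / 0.084 = 39880.95238
PV of perpetuity: 39880.95238 / (1+0.084)^5 = 26645.20770
Total PV = 131962.34993 + 26645.20770 = 158607.55763

$158607.56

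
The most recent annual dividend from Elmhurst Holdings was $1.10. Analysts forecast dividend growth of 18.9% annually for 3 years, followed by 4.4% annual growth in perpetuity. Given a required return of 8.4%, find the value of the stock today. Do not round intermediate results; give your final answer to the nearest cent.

D_1 = 1.30790
D_2 = 1.55509
D_3 = 1.84901
Terminal value at year 3: TV = D_3×(1+g_2)/(r−g_2) = 1.93036/0.04 = 48.25905
P_0 = D_1/(1+r)^1 + D_2/(1+r)^2 + D_3/(1+r)^3 + TV/(1+r)^3
    = 1.20655 + 1.32342 + 1.45161 + 37.88706 = 41.86864

$41.87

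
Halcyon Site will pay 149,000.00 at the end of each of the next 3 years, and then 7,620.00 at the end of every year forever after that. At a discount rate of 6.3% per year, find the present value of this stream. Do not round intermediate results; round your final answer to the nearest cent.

PV of 3-year annuity: 149,000.00 × [1 − (1+0.063)^−3] / 0.063 = 396078.41638
Perpetuity value at year 3: 7,620.00 / 0.063 = 120952.38095
PV of perpetuity: 120952.38095 / (1+0.063)^3 = 100696.55858
Total PV = 396078.41638 + 100696.55858 = 496774.97496

496774.97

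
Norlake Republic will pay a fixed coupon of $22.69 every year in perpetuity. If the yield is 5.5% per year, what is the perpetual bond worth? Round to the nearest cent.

Level perpetuity: PV = C / r = $22.69 / 0.055 = $412.55

$412.55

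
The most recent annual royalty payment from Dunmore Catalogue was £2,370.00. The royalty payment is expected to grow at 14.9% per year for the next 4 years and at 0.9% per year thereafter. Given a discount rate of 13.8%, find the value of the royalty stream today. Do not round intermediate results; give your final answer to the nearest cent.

£28975.95

D_1 = 2723.13000
D_2 = 3128.87637
D_3 = 3595.07895
D_4 = 4130.74571
Terminal value at year 4: TV = D_4×(1+g_2)/(r−g_2) = 4167.92242/0.129 = 32309.47615
P_0 = D_1/(1+r)^1 + D_2/(1+r)^2 + D_3/(1+r)^3 + D_4/(1+r)^4 + TV/(1+r)^4
    = 2392.90861 + 2416.03866 + 2439.39228 + 2462.97165 + 19264.63870 = 28975.94991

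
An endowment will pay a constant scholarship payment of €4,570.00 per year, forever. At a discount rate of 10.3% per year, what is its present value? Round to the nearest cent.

Level perpetuity: PV = C / r = €4,570.00 / 0.103 = €44,368.93

€44368.93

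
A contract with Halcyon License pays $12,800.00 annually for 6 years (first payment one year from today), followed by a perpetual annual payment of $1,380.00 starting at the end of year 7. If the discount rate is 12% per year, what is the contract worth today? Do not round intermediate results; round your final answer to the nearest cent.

$58452.27

PV of 6-year annuity: $12,800.00 × [1 − (1+0.12)^−6] / 0.12 = 52626.01374
Perpetuity value at year 6: $1,380.00 / 0.12 = 11500.00000
PV of perpetuity: 11500.00000 / (1+0.12)^6 = 5826.25789
Total PV = 52626.01374 + 5826.25789 = 58452.27163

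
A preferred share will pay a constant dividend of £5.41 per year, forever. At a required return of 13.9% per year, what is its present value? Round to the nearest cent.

Level perpetuity: PV = C / r = £5.41 / 0.139 = £38.92

£38.92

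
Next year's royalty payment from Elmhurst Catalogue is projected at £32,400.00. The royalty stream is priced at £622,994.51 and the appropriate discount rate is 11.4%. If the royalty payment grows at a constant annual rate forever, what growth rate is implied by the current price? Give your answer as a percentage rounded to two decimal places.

6.20%

P = D₁/(r−g) ⇒ g = r − D₁/P = 0.114 − £32,400.00/£622,994.51 = 0.061993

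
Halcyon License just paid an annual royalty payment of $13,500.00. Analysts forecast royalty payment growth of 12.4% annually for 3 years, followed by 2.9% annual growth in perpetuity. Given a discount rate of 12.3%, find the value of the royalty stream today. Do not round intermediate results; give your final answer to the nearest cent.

$188749.22

D_1 = 15174.00000
D_2 = 17055.57600
D_3 = 19170.46742
Terminal value at year 3: TV = D_3×(1+g_2)/(r−g_2) = 19726.41098/0.094 = 209855.43595
P_0 = D_1/(1+r)^1 + D_2/(1+r)^2 + D_3/(1+r)^3 + TV/(1+r)^3
    = 13512.02137 + 13524.05345 + 13536.09624 + 148177.05349 = 188749.22455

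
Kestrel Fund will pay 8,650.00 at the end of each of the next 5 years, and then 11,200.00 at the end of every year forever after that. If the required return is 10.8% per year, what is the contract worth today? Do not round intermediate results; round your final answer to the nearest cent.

PV of 5-year annuity: 8,650.00 × [1 − (1+0.108)^−5] / 0.108 = 32131.00504
Perpetuity value at year 5: 11,200.00 / 0.108 = 103703.70370
PV of perpetuity: 103703.70370 / (1+0.108)^5 = 62100.55267
Total PV = 32131.00504 + 62100.55267 = 94231.55771

94231.56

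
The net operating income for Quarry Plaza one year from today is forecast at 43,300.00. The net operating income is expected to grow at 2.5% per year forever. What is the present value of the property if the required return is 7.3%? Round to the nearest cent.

902083.33

Growing perpetuity: P = D₁ / (r − g) = 43,300.0000 / (0.073 − 0.025) = 902,083.33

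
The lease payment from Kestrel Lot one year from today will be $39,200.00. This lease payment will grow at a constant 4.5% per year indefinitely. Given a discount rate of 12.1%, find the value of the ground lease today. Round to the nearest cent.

$515789.47

Growing perpetuity: P = D₁ / (r − g) = $39,200.0000 / (0.121 − 0.045) = $515,789.47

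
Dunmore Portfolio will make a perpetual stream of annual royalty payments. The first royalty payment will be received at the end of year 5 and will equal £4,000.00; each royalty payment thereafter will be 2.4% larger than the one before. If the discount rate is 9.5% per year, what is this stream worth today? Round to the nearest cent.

£39187.28

Value at end of year 4: C₁ / (r − g) = £4,000.00 / (0.095 − 0.024) = £56,338.0282
Discount to today: PV = £56,338.0282 / (1 + 0.095)^4 = £56,338.0282 / 1.437661 = £39,187.28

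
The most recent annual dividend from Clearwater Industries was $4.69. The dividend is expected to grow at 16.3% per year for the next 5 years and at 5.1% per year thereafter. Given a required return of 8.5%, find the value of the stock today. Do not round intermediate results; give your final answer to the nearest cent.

D_1 = 5.45447
D_2 = 6.34355
D_3 = 7.37755
D_4 = 8.58009
D_5 = 9.97864
Terminal value at year 5: TV = D_5×(1+g_2)/(r−g_2) = 10.48755/0.034 = 308.45742
P_0 = D_1/(1+r)^1 + D_2/(1+r)^2 + D_3/(1+r)^3 + D_4/(1+r)^4 + D_5/(1+r)^5 + TV/(1+r)^5
    = 5.02716 + 5.38856 + 5.77594 + 6.19117 + 6.63625 + 205.13819 = 234.15728

$234.16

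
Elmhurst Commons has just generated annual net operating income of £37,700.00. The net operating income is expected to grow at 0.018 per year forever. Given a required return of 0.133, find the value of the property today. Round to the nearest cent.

£333726.96

D₁ = D₀ × (1 + g) = £37,700.00 × 1.018 = £38,378.6000
Growing perpetuity: P = D₁ / (r − g) = £38,378.6000 / (0.133 − 0.018) = £333,726.96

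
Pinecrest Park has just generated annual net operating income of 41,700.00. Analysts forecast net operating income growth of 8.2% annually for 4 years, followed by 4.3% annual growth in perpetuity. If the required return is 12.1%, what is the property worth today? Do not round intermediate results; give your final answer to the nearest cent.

D_1 = 45119.40000
D_2 = 48819.19080
D_3 = 52822.36445
D_4 = 57153.79833
Terminal value at year 4: TV = D_4×(1+g_2)/(r−g_2) = 59611.41166/0.078 = 764248.86741
P_0 = D_1/(1+r)^1 + D_2/(1+r)^2 + D_3/(1+r)^3 + D_4/(1+r)^4 + TV/(1+r)^4
    = 40249.24175 + 38848.95591 + 37497.38652 + 36192.83873 + 483963.21533 = 636751.63824

636751.64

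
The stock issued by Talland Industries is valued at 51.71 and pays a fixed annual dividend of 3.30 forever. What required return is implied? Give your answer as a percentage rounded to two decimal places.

P = C/r ⇒ r = C/P = 3.30/51.71 = 0.063817

6.38%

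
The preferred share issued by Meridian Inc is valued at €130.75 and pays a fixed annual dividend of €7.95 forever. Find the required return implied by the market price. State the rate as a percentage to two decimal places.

6.08%

P = C/r ⇒ r = C/P = €7.95/€130.75 = 0.060803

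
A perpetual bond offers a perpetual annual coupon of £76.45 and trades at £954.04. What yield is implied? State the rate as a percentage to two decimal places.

8.01%

P = C/r ⇒ r = C/P = £76.45/£954.04 = 0.080133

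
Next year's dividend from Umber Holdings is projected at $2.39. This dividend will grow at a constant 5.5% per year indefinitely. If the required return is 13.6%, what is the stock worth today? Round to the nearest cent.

Growing perpetuity: P = D₁ / (r − g) = $2.3900 / (0.136 − 0.055) = $29.51

$29.51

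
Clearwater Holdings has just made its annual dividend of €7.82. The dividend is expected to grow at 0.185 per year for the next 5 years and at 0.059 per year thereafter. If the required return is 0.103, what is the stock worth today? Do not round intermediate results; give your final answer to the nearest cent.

D_1 = 9.26670
D_2 = 10.98104
D_3 = 13.01253
D_4 = 15.41985
D_5 = 18.27252
Terminal value at year 5: TV = D_5×(1+g_2)/(r−g_2) = 19.35060/0.044 = 439.78639
P_0 = D_1/(1+r)^1 + D_2/(1+r)^2 + D_3/(1+r)^3 + D_4/(1+r)^4 + D_5/(1+r)^5 + TV/(1+r)^5
    = 8.40136 + 9.02594 + 9.69695 + 10.41785 + 11.19234 + 269.37930 = 318.11375

€318.11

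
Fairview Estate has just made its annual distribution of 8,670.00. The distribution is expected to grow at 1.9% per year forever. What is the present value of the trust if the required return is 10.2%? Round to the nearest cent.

106442.53

D₁ = D₀ × (1 + g) = 8,670.00 × 1.019 = 8,834.7300
Growing perpetuity: P = D₁ / (r − g) = 8,834.7300 / (0.102 − 0.019) = 106,442.53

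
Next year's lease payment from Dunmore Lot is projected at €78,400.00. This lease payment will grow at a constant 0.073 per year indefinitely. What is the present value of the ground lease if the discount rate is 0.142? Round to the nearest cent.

€1136231.88

Growing perpetuity: P = D₁ / (r − g) = €78,400.0000 / (0.142 − 0.073) = €1,136,231.88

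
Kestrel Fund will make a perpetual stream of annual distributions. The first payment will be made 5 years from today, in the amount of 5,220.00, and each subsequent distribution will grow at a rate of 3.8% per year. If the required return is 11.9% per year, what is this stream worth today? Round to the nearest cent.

Value at end of year 4: C₁ / (r − g) = 5,220.00 / (0.119 − 0.038) = 64,444.4444
Discount to today: PV = 64,444.4444 / (1 + 0.119)^4 = 64,444.4444 / 1.567907 = 41,102.21

41102.21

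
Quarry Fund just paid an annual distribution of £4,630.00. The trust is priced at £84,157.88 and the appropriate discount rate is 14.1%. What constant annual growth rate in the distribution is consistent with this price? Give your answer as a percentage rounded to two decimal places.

P = D₀(1+g)/(r−g) ⇒ P(r−g) = D₀(1+g) ⇒ g(P+D₀) = P·r − D₀
g = (P·r − D₀)/(P + D₀) = (£84,157.88×0.141 − £4,630.00) / (£84,157.88 + £4,630.00) = 0.081501

8.15%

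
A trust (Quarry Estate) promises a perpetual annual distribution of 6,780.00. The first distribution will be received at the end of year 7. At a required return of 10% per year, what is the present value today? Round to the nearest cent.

38271.33

Value at end of year 6: C / r = 6,780.00 / 0.1 = 67,800.0000
Discount to today: PV = 67,800.0000 / (1 + 0.1)^6 = 67,800.0000 / 1.771561 = 38,271.33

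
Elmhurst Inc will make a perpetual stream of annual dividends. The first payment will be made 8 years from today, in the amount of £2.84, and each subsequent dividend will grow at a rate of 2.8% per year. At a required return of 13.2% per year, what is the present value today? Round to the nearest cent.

Value at end of year 7: C₁ / (r − g) = £2.84 / (0.132 − 0.028) = £27.3077
Discount to today: PV = £27.3077 / (1 + 0.132)^7 = £27.3077 / 2.381908 = £11.46

£11.46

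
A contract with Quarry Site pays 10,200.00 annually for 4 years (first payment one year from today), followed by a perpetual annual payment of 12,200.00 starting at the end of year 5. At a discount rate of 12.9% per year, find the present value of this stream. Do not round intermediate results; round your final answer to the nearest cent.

88612.32

PV of 4-year annuity: 10,200.00 × [1 − (1+0.129)^−4] / 0.129 = 30402.75421
Perpetuity value at year 4: 12,200.00 / 0.129 = 94573.64341
PV of perpetuity: 94573.64341 / (1+0.129)^4 = 58209.56485
Total PV = 30402.75421 + 58209.56485 = 88612.31906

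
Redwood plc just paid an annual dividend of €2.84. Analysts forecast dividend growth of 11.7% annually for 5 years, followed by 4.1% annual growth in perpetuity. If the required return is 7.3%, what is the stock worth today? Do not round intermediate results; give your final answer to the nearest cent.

D_1 = 3.17228
D_2 = 3.54344
D_3 = 3.95802
D_4 = 4.42111
D_5 = 4.93838
Terminal value at year 5: TV = D_5×(1+g_2)/(r−g_2) = 5.14085/0.032 = 160.65156
P_0 = D_1/(1+r)^1 + D_2/(1+r)^2 + D_3/(1+r)^3 + D_4/(1+r)^4 + D_5/(1+r)^5 + TV/(1+r)^5
    = 2.95646 + 3.07769 + 3.20390 + 3.33528 + 3.47205 + 112.95003 = 128.99540

€129.00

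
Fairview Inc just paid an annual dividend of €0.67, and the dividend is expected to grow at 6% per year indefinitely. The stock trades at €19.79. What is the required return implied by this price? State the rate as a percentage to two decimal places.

9.59%

D₁ = €0.67 × 1.06 = €0.7102
P = D₁/(r − g) ⇒ r = D₁/P + g = €0.7102/€19.79 + 0.06 = 0.035887 + 0.06 = 0.095887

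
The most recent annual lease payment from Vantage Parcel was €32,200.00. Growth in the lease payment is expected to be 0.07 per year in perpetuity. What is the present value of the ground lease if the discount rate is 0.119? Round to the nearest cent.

€703142.86

D₁ = D₀ × (1 + g) = €32,200.00 × 1.07 = €34,454.0000
Growing perpetuity: P = D₁ / (r − g) = €34,454.0000 / (0.119 − 0.07) = €703,142.86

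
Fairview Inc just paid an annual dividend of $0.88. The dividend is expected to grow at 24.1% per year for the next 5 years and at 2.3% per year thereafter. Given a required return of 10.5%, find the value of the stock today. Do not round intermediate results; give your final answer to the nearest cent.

D_1 = 1.09208
D_2 = 1.35527
D_3 = 1.68189
D_4 = 2.08723
D_5 = 2.59025
Terminal value at year 5: TV = D_5×(1+g_2)/(r−g_2) = 2.64983/0.082 = 32.31494
P_0 = D_1/(1+r)^1 + D_2/(1+r)^2 + D_3/(1+r)^3 + D_4/(1+r)^4 + D_5/(1+r)^5 + TV/(1+r)^5
    = 0.98831 + 1.10995 + 1.24655 + 1.39998 + 1.57228 + 19.61517 = 25.93223

$25.93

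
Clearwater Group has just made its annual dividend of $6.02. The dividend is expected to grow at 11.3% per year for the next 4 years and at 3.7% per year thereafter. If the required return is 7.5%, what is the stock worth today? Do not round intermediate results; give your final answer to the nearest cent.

D_1 = 6.70026
D_2 = 7.45739
D_3 = 8.30007
D_4 = 9.23798
Terminal value at year 4: TV = D_4×(1+g_2)/(r−g_2) = 9.57979/0.038 = 252.09969
P_0 = D_1/(1+r)^1 + D_2/(1+r)^2 + D_3/(1+r)^3 + D_4/(1+r)^4 + TV/(1+r)^4
    = 6.23280 + 6.45312 + 6.68123 + 6.91741 + 188.77238 = 215.05694

$215.06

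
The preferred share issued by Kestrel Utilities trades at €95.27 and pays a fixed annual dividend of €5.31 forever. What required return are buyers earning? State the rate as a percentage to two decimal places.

5.57%

P = C/r ⇒ r = C/P = €5.31/€95.27 = 0.055736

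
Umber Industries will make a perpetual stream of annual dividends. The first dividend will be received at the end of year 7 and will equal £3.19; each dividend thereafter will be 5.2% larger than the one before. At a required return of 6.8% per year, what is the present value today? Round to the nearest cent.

£134.35

Value at end of year 6: C₁ / (r − g) = £3.19 / (0.068 − 0.052) = £199.3750
Discount to today: PV = £199.3750 / (1 + 0.068)^6 = £199.3750 / 1.483978 = £134.35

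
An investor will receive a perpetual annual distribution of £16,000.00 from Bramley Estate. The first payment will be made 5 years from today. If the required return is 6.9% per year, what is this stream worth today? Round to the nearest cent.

£177566.11

Value at end of year 4: C / r = £16,000.00 / 0.069 = £231,884.0580
Discount to today: PV = £231,884.0580 / (1 + 0.069)^4 = £231,884.0580 / 1.305903 = £177,566.11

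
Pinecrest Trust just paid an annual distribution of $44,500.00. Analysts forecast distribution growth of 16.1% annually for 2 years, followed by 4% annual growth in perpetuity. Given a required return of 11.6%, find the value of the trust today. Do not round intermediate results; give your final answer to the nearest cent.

D_1 = 51664.50000
D_2 = 59982.48450
Terminal value at year 2: TV = D_2×(1+g_2)/(r−g_2) = 62381.78388/0.076 = 820812.94579
P_0 = D_1/(1+r)^1 + D_2/(1+r)^2 + TV/(1+r)^2
    = 46294.35484 + 48161.06270 + 659046.12109 = 753501.53862

$753501.54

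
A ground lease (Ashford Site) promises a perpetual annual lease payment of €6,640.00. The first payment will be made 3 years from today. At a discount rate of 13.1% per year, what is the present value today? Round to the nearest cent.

€39625.21

Value at end of year 2: C / r = €6,640.00 / 0.131 = €50,687.0229
Discount to today: PV = €50,687.0229 / (1 + 0.131)^2 = €50,687.0229 / 1.279161 = €39,625.21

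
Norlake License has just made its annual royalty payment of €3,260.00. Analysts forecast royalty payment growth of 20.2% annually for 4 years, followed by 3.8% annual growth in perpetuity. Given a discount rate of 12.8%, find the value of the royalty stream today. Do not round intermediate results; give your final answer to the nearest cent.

€63802.65

D_1 = 3918.52000
D_2 = 4710.06104
D_3 = 5661.49337
D_4 = 6805.11503
Terminal value at year 4: TV = D_4×(1+g_2)/(r−g_2) = 7063.70940/0.09 = 78485.66002
P_0 = D_1/(1+r)^1 + D_2/(1+r)^2 + D_3/(1+r)^3 + D_4/(1+r)^4 + TV/(1+r)^4
    = 3473.86525 + 3701.76066 + 3944.60666 + 4203.38405 + 48479.02940 = 63802.64603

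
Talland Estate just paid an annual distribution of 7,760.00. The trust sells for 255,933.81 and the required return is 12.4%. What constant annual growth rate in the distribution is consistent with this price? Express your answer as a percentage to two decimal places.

P = D₀(1+g)/(r−g) ⇒ P(r−g) = D₀(1+g) ⇒ g(P+D₀) = P·r − D₀
g = (P·r − D₀)/(P + D₀) = (255,933.81×0.124 − 7,760.00) / (255,933.81 + 7,760.00) = 0.090923

9.09%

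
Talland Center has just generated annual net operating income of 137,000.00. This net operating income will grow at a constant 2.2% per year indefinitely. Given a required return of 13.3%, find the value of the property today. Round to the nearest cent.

1261387.39

D₁ = D₀ × (1 + g) = 137,000.00 × 1.022 = 140,014.0000
Growing perpetuity: P = D₁ / (r − g) = 140,014.0000 / (0.133 − 0.022) = 1,261,387.39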